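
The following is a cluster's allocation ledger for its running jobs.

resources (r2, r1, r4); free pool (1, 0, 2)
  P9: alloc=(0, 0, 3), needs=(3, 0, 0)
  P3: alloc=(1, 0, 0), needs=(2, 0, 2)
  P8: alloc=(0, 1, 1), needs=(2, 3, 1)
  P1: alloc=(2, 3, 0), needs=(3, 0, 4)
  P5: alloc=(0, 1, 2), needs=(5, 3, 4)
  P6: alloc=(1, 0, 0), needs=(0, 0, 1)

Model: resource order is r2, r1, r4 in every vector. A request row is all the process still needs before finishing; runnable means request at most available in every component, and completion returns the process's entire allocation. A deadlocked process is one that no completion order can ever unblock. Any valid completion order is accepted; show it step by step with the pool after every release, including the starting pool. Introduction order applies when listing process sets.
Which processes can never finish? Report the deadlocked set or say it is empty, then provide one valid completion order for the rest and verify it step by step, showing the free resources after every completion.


Nothing here is deadlocked.
Key observation: no deadlock: P6 fits now, and the freed resources carry the rest through.
A valid finishing order for the others: P6, P3, P9, P1, P8, P5. Step-by-step check:
  pool = (1, 0, 2)
  P6 needs (0, 0, 1) <= (1, 0, 2) -> finishes; pool += (1, 0, 0) = (2, 0, 2)
  P3 needs (2, 0, 2) <= (2, 0, 2) -> finishes; pool += (1, 0, 0) = (3, 0, 2)
  P9 needs (3, 0, 0) <= (3, 0, 2) -> finishes; pool += (0, 0, 3) = (3, 0, 5)
  P1 needs (3, 0, 4) <= (3, 0, 5) -> finishes; pool += (2, 3, 0) = (5, 3, 5)
  P8 needs (2, 3, 1) <= (5, 3, 5) -> finishes; pool += (0, 1, 1) = (5, 4, 6)
  P5 needs (5, 3, 4) <= (5, 4, 6) -> finishes; pool += (0, 1, 2) = (5, 5, 8)


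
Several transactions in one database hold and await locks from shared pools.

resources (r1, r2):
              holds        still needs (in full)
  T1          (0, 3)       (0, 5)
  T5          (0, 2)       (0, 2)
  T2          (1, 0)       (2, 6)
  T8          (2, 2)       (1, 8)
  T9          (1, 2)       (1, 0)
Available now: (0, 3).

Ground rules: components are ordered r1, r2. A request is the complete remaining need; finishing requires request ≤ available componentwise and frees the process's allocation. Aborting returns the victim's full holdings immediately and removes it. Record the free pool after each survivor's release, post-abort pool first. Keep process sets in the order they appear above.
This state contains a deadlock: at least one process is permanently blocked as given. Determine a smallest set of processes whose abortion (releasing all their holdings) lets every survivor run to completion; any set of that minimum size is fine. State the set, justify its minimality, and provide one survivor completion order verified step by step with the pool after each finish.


Abort T8.
Key observation: T9 had no path to completion before; after the abort of T8 ((2, 2) returned), step 1 is where it fits.
Why nothing smaller works: aborting no one leaves the state deadlocked as given.
One survivor order: T9, T1, T5, T2. Walking it through (post-abort pool first):
  pool = (2, 5)
  run T9 (needs (1, 0), free (2, 5)); after release of (1, 2) the pool is (3, 7)
  run T1 (needs (0, 5), free (3, 7)); after release of (0, 3) the pool is (3, 10)
  run T5 (needs (0, 2), free (3, 10)); after release of (0, 2) the pool is (3, 12)
  run T2 (needs (2, 6), free (3, 12)); after release of (1, 0) the pool is (4, 12)


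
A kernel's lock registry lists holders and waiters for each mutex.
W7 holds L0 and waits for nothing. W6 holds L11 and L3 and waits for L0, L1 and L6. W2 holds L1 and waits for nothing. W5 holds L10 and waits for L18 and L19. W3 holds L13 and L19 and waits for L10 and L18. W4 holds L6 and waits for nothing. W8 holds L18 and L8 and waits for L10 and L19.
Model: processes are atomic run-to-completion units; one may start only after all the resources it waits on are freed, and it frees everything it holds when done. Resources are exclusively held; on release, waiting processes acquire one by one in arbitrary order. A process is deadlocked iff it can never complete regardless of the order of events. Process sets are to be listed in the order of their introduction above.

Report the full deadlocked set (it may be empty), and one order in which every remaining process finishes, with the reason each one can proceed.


Deadlocked: W5, W3 and W8.
Key observation: the knot is the closed ring of waits W5 -> W3 -> W5; W8 is caught in further circular waits.
One completion order for the rest: W7, W4, W2, W6.
Verifying each step:
  run W7 (it waits on nothing); releases L0
  run W4 (it waits on nothing); releases L6
  run W2 (it waits on nothing); releases L1
  W6: everything it awaited (L0, L1 and L6) is free; runs, freeing L11 and L3


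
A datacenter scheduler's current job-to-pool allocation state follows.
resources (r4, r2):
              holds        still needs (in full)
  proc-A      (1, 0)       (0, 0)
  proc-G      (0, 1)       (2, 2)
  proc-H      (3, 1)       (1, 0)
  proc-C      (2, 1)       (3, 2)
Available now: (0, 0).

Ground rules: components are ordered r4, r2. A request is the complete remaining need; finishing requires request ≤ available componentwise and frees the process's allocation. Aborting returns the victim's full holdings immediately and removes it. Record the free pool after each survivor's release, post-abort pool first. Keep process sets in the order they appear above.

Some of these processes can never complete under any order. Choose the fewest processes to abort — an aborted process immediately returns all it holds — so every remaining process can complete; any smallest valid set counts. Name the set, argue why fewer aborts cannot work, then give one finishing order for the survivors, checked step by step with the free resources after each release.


The answer: abort proc-C.
Key observation: proc-G was stuck for good until proc-C gave back (2, 1); in the order shown it finishes at step 3.
No smaller set exists: with zero aborts the deadlock remains.
One survivor order: proc-A, proc-H, proc-G. Check, step by step (post-abort pool first):
  pool = (2, 1)
  run proc-A (needs (0, 0), free (2, 1)); after release of (1, 0) the pool is (3, 1)
  run proc-H (needs (1, 0), free (3, 1)); after release of (3, 1) the pool is (6, 2)
  run proc-G (needs (2, 2), free (6, 2)); after release of (0, 1) the pool is (6, 3)


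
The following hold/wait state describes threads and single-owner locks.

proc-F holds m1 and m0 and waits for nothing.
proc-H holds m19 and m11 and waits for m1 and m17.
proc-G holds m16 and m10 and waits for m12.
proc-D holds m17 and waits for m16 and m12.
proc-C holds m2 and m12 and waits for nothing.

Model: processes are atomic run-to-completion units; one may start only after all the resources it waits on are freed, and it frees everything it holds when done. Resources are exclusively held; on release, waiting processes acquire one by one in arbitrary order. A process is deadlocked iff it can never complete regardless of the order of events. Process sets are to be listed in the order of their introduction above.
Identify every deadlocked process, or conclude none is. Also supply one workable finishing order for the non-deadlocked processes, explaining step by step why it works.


Nothing here is deadlocked.
Key observation: no waiting chain loops back on itself — every chain ends at a process that waits on nothing, so everyone eventually runs.
The rest can finish in the order proc-C, proc-G, proc-F, proc-D, proc-H.
Verifying each step:
  proc-C: no waits; runs immediately, freeing m2 and m12
  proc-G: everything it awaited (m12) is free; runs, freeing m16 and m10
  proc-F: no waits; runs immediately, freeing m1 and m0
  proc-D: everything it awaited (m16 and m12) is free; runs, freeing m17
  proc-H: everything it awaited (m1 and m17) is free; runs, freeing m19 and m11


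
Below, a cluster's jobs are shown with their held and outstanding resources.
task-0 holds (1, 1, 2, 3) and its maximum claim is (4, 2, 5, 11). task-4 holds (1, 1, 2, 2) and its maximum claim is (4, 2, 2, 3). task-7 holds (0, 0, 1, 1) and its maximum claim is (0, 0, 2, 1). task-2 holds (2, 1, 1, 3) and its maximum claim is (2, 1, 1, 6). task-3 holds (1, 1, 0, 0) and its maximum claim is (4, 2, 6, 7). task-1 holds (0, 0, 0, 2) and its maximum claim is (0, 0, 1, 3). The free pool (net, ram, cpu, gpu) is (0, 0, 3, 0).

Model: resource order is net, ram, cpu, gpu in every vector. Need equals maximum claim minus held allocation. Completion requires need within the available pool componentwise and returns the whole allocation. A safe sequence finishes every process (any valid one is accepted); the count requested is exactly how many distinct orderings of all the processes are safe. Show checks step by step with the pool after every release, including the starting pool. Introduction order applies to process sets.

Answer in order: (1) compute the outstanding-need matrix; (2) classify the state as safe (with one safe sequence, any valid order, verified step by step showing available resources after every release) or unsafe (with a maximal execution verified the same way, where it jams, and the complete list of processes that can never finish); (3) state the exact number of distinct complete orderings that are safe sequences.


(1) Remaining need (order net, ram, cpu, gpu):
  task-0: (3, 1, 3, 8)
  task-4: (3, 1, 0, 1)
  task-7: (0, 0, 1, 0)
  task-2: (0, 0, 0, 3)
  task-3: (3, 1, 6, 7)
  task-1: (0, 0, 1, 1)
(2) The state is UNSAFE.
Key observation: task-7, task-1, task-2 can finish, but then (2, 1, 5, 6) is all there is, and the blocked group's net demands exceed it.
The run task-7, task-1, task-2 cannot be extended any further. Verifying each step:
  pool = (0, 0, 3, 0)
  run task-7 (needs (0, 0, 1, 0), free (0, 0, 3, 0)); after release of (0, 0, 1, 1) the pool is (0, 0, 4, 1)
  run task-1 (needs (0, 0, 1, 1), free (0, 0, 4, 1)); after release of (0, 0, 0, 2) the pool is (0, 0, 4, 3)
  run task-2 (needs (0, 0, 0, 3), free (0, 0, 4, 3)); after release of (2, 1, 1, 3) the pool is (2, 1, 5, 6)
  task-0 still needs (3, 1, 3, 8) but only (2, 1, 5, 6) is free — short on net and gpu
  task-4 still needs (3, 1, 0, 1) but only (2, 1, 5, 6) is free — short on net
  task-3 still needs (3, 1, 6, 7) but only (2, 1, 5, 6) is free — short on net, cpu and gpu
Processes that can never finish: task-0, task-4 and task-3.
(3) Exactly 0 of the possible complete orderings are safe sequences.


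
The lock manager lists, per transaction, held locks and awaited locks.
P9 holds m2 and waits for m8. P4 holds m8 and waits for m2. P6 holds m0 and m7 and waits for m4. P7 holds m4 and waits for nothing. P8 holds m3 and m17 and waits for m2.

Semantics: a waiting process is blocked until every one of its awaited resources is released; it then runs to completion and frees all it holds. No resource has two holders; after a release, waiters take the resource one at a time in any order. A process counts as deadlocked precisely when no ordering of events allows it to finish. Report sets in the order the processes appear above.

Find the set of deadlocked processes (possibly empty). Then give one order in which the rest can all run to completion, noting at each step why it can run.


Deadlocked set: P9, P4 and P8.
Key observation: the loop P9 -> P4 -> P9 blocks itself forever; P8 waits into the deadlock from upstream.
The rest can finish in the order P7, P6.
Step-by-step check:
  run P7 (it waits on nothing); releases m4
  run P6 (all its waits — m4 — are resolved); releases m0 and m7


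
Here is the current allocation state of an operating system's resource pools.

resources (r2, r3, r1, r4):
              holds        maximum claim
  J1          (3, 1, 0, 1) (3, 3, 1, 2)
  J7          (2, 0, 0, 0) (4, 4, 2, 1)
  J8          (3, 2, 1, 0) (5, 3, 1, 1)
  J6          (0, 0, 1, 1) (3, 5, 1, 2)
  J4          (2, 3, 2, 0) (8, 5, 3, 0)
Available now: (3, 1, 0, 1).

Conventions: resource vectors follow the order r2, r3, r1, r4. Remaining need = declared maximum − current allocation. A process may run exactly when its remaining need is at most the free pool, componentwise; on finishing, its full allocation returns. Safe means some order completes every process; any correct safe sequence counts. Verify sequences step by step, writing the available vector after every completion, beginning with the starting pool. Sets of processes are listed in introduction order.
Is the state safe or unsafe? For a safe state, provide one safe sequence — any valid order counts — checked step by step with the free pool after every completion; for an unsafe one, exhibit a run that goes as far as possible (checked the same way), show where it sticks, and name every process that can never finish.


SAFE — a valid safe sequence is J8, J4, J1, J6, J7.
Key observation: the first exact fit in this order is J8 — it needs (2, 1, 0, 1) with (3, 1, 0, 1) free, meeting a requested resource to the last unit.
Walking it through:
  pool = (3, 1, 0, 1)
  J8 needs (2, 1, 0, 1) <= (3, 1, 0, 1) -> finishes; pool += (3, 2, 1, 0) = (6, 3, 1, 1)
  J4 needs (6, 2, 1, 0) <= (6, 3, 1, 1) -> finishes; pool += (2, 3, 2, 0) = (8, 6, 3, 1)
  J1 needs (0, 2, 1, 1) <= (8, 6, 3, 1) -> finishes; pool += (3, 1, 0, 1) = (11, 7, 3, 2)
  J6 needs (3, 5, 0, 1) <= (11, 7, 3, 2) -> finishes; pool += (0, 0, 1, 1) = (11, 7, 4, 3)
  J7 needs (2, 4, 2, 1) <= (11, 7, 4, 3) -> finishes; pool += (2, 0, 0, 0) = (13, 7, 4, 3)


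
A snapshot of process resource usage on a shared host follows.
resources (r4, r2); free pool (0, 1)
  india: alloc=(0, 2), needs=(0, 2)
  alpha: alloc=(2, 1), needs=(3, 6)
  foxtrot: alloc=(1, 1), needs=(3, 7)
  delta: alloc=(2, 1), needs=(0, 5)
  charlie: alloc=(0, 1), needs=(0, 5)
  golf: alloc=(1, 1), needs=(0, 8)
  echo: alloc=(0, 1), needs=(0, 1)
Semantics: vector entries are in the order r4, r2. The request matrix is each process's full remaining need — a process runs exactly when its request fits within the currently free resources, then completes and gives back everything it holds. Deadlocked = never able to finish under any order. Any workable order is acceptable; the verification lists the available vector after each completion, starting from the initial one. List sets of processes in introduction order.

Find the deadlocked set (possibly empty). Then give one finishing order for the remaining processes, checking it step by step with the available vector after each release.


The deadlocked set is alpha, foxtrot, delta, charlie and golf.
Key observation: no order helps: past echo, india, the free pool tops out at (0, 4), below what each blocked process needs in r2.
A valid finishing order for the others: echo, india. Step-by-step check:
  pool = (0, 1)
  echo needs (0, 1) <= (0, 1) -> finishes; pool += (0, 1) = (0, 2)
  india needs (0, 2) <= (0, 2) -> finishes; pool += (0, 2) = (0, 4)
The blocked processes can never fit:
  blocked: alpha wants (3, 6), pool (0, 4) — not enough r4 and r2
  blocked: foxtrot wants (3, 7), pool (0, 4) — not enough r4 and r2
  blocked: delta wants (0, 5), pool (0, 4) — not enough r2
  blocked: charlie wants (0, 5), pool (0, 4) — not enough r2
  blocked: golf wants (0, 8), pool (0, 4) — not enough r2


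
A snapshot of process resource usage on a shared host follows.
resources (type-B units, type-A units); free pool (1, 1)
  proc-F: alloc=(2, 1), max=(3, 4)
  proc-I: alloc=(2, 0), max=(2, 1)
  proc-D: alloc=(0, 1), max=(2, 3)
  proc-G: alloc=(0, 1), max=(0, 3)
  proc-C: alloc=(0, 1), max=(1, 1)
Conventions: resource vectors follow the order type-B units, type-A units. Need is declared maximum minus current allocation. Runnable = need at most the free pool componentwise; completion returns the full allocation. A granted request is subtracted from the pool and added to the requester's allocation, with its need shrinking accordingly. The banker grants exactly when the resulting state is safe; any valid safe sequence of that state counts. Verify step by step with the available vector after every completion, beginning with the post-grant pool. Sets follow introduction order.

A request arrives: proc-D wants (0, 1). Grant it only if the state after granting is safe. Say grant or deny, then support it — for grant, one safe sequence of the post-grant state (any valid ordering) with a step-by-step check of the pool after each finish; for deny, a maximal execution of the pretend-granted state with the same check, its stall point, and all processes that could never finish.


GRANT: granting preserves safety; a valid post-grant sequence is proc-C, proc-I, proc-D, proc-G, proc-F.
Key observation: (1, 0) free after granting still covers proc-C first, and each release covers the next.
Step-by-step check of the post-grant state:
  pool = (1, 0)
  run proc-C (needs (1, 0), free (1, 0)); after release of (0, 1) the pool is (1, 1)
  run proc-I (needs (0, 1), free (1, 1)); after release of (2, 0) the pool is (3, 1)
  run proc-D (needs (2, 1), free (3, 1)); after release of (0, 2) the pool is (3, 3)
  run proc-G (needs (0, 2), free (3, 3)); after release of (0, 1) the pool is (3, 4)
  run proc-F (needs (1, 3), free (3, 4)); after release of (2, 1) the pool is (5, 5)


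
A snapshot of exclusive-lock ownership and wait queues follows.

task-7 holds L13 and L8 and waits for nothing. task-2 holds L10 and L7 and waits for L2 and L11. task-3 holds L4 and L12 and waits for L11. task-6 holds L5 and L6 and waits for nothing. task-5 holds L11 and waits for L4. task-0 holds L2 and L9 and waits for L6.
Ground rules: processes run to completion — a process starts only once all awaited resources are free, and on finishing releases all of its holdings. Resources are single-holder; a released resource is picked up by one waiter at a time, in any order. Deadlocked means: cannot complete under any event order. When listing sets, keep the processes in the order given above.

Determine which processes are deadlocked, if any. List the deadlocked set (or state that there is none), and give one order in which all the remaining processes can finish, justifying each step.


Deadlocked set: task-2, task-3 and task-5.
Key observation: the knot is the closed ring of waits task-5 -> task-3 -> task-5; task-2 waits into the deadlock from upstream.
A valid finishing order for the others: task-7, task-6, task-0.
Step-by-step check:
  task-7: no waits; runs immediately, freeing L13 and L8
  task-6: no waits; runs immediately, freeing L5 and L6
  run task-0 (all its waits — L6 — are resolved); releases L2 and L9


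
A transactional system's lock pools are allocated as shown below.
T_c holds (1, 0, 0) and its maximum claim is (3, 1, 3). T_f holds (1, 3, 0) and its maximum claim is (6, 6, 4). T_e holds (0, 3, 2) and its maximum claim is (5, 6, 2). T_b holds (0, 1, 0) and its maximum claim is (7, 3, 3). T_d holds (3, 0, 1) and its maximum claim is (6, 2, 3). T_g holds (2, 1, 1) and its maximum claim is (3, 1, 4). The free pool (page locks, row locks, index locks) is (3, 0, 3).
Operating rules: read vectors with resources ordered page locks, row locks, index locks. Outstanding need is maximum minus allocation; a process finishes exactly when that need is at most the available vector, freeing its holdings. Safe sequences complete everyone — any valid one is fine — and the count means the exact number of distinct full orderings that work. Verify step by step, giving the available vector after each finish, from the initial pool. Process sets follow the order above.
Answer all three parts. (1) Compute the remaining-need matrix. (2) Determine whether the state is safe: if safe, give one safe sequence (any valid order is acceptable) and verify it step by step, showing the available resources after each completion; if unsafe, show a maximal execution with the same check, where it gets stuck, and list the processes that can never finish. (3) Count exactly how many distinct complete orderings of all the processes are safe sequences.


(1) Outstanding need per process (order page locks, row locks, index locks):
  T_c: (2, 1, 3)
  T_f: (5, 3, 4)
  T_e: (5, 3, 0)
  T_b: (7, 2, 3)
  T_d: (3, 2, 2)
  T_g: (1, 0, 3)
(2) UNSAFE.
Key observation: row locks is the bottleneck — with T_g, T_c done the pool holds (6, 1, 4), short of every remaining need.
The run T_g, T_c cannot be extended any further. Check, step by step:
  pool = (3, 0, 3)
  T_g: need (1, 0, 3) fits (3, 0, 3); releases (2, 1, 1), pool now (5, 1, 4)
  T_c: need (2, 1, 3) fits (5, 1, 4); releases (1, 0, 0), pool now (6, 1, 4)
  T_f cannot run: need (5, 3, 4) vs free (6, 1, 4) (insufficient row locks)
  T_e cannot run: need (5, 3, 0) vs free (6, 1, 4) (insufficient row locks)
  T_b cannot run: need (7, 2, 3) vs free (6, 1, 4) (insufficient page locks and row locks)
  T_d cannot run: need (3, 2, 2) vs free (6, 1, 4) (insufficient row locks)
Processes that can never finish: T_f, T_e, T_b and T_d.
(3) Exactly 0 of the possible complete orderings are safe sequences.


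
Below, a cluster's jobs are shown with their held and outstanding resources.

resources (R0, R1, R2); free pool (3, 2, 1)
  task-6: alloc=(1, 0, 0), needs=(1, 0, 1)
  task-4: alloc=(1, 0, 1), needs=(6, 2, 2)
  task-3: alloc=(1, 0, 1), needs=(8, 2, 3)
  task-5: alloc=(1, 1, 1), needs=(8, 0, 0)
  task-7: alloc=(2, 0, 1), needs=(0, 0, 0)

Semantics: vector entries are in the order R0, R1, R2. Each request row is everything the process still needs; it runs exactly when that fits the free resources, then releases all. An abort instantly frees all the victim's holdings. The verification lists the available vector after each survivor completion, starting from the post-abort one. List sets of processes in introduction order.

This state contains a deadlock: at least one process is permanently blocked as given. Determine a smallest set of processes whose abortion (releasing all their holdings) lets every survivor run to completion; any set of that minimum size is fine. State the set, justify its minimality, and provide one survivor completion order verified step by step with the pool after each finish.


Abort task-5.
Key observation: task-3 could never have finished before the abort; with (1, 1, 1) returned by task-5, it fits at step 4.
No smaller set exists: with zero aborts the deadlock remains.
The survivors complete as task-7, task-4, task-6, task-3. Verifying each step (starting from the post-abort pool):
  pool = (4, 3, 2)
  run task-7 (needs (0, 0, 0), free (4, 3, 2)); after release of (2, 0, 1) the pool is (6, 3, 3)
  run task-4 (needs (6, 2, 2), free (6, 3, 3)); after release of (1, 0, 1) the pool is (7, 3, 4)
  run task-6 (needs (1, 0, 1), free (7, 3, 4)); after release of (1, 0, 0) the pool is (8, 3, 4)
  run task-3 (needs (8, 2, 3), free (8, 3, 4)); after release of (1, 0, 1) the pool is (9, 3, 5)


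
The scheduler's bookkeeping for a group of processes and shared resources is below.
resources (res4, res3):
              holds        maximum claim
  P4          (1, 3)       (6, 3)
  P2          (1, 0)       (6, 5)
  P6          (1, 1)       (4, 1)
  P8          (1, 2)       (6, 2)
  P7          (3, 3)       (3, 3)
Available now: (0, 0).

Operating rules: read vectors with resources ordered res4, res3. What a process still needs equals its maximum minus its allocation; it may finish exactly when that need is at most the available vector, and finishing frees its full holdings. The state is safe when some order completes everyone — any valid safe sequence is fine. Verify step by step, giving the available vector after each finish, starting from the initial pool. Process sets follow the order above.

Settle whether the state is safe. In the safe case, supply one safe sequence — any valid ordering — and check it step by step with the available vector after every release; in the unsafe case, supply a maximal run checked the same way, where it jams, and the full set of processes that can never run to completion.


UNSAFE — no complete ordering exists.
Key observation: the pool after P7, P6 is (4, 4); every surviving request exceeds it in res4, so progress ends there.
The run P7, P6 cannot be extended any further. Check, step by step:
  pool = (0, 0)
  run P7 (needs (0, 0), free (0, 0)); after release of (3, 3) the pool is (3, 3)
  run P6 (needs (3, 0), free (3, 3)); after release of (1, 1) the pool is (4, 4)
  blocked: P4 wants (5, 0), pool (4, 4) — not enough res4
  blocked: P2 wants (5, 5), pool (4, 4) — not enough res4 and res3
  blocked: P8 wants (5, 0), pool (4, 4) — not enough res4
Processes that can never finish: P4, P2 and P8.


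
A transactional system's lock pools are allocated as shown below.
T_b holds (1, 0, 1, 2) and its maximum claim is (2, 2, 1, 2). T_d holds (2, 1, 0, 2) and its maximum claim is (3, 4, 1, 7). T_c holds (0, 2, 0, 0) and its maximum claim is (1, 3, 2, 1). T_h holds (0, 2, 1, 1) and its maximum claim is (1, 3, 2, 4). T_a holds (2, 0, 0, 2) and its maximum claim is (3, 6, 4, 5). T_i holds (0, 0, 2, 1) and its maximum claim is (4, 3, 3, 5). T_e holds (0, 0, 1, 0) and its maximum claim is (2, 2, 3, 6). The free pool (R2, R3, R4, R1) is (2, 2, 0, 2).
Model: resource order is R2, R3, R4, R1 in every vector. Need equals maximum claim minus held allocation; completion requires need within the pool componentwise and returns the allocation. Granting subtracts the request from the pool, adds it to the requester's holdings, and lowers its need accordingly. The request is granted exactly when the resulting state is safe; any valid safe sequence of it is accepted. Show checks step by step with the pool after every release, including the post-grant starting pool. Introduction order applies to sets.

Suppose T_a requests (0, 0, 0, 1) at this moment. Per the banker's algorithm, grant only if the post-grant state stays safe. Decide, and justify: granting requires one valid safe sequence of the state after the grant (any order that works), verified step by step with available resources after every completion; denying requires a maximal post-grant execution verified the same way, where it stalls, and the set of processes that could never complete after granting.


DENY — the pretend-granted state is unsafe.
Key observation: after T_b, T_h, T_c the pool peaks at (3, 6, 2, 4), and each blocked process is short somewhere: T_d on R1; T_a on R4; T_i on R2; T_e on R1.
After a pretend grant, a maximal execution: T_b, T_h, T_c — then nothing else fits. Check, step by step:
  pool = (2, 2, 0, 1)
  T_b needs (1, 2, 0, 0) <= (2, 2, 0, 1) -> finishes; pool += (1, 0, 1, 2) = (3, 2, 1, 3)
  T_h needs (1, 1, 1, 3) <= (3, 2, 1, 3) -> finishes; pool += (0, 2, 1, 1) = (3, 4, 2, 4)
  T_c needs (1, 1, 2, 1) <= (3, 4, 2, 4) -> finishes; pool += (0, 2, 0, 0) = (3, 6, 2, 4)
  blocked: T_d wants (1, 3, 1, 5), pool (3, 6, 2, 4) — not enough R1
  blocked: T_a wants (1, 6, 4, 2), pool (3, 6, 2, 4) — not enough R4
  blocked: T_i wants (4, 3, 1, 4), pool (3, 6, 2, 4) — not enough R2
  blocked: T_e wants (2, 2, 2, 6), pool (3, 6, 2, 4) — not enough R1
Had the request been granted, T_d, T_a, T_i and T_e could never finish.


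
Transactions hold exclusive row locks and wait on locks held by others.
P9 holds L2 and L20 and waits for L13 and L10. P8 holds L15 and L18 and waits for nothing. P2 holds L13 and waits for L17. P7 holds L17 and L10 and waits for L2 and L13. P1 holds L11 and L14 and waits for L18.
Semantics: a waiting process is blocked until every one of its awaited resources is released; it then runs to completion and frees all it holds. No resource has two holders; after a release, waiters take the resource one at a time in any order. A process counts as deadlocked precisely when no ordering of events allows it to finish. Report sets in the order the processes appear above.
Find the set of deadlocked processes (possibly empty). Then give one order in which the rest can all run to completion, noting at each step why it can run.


The deadlocked set is P9, P2 and P7.
Key observation: nobody on the ring P9 -> P2 -> P7 -> P9 can start until another member finishes, which never happens; no other process is dragged down with it.
One completion order for the rest: P8, P1.
Step-by-step check:
  P8: no waits; runs immediately, freeing L15 and L18
  P1: everything it awaited (L18) is free; runs, freeing L11 and L14


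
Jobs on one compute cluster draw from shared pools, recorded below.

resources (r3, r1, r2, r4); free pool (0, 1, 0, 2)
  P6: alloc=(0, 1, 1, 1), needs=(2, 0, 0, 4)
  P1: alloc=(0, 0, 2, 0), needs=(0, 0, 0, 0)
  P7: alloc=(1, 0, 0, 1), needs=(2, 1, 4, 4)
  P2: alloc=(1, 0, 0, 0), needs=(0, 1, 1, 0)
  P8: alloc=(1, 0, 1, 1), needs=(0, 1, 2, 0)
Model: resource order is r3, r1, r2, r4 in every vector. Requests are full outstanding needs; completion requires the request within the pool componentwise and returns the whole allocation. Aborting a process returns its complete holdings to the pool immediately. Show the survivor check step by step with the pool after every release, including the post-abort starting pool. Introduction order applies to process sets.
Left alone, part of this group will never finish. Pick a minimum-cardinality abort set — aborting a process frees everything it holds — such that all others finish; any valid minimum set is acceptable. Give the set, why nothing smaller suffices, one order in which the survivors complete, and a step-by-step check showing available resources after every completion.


Abort P6.
Key observation: the returned (0, 1, 1, 1) from P6 is what brings P7 — unrunnable before, under any order — into play at step 4.
Minimality: the empty abort set fails — the state is deadlocked as it stands.
One survivor order: P2, P1, P8, P7. Step-by-step check (post-abort pool first):
  pool = (0, 2, 1, 3)
  P2: need (0, 1, 1, 0) fits (0, 2, 1, 3); releases (1, 0, 0, 0), pool now (1, 2, 1, 3)
  P1: need (0, 0, 0, 0) fits (1, 2, 1, 3); releases (0, 0, 2, 0), pool now (1, 2, 3, 3)
  P8: need (0, 1, 2, 0) fits (1, 2, 3, 3); releases (1, 0, 1, 1), pool now (2, 2, 4, 4)
  P7: need (2, 1, 4, 4) fits (2, 2, 4, 4); releases (1, 0, 0, 1), pool now (3, 2, 4, 5)


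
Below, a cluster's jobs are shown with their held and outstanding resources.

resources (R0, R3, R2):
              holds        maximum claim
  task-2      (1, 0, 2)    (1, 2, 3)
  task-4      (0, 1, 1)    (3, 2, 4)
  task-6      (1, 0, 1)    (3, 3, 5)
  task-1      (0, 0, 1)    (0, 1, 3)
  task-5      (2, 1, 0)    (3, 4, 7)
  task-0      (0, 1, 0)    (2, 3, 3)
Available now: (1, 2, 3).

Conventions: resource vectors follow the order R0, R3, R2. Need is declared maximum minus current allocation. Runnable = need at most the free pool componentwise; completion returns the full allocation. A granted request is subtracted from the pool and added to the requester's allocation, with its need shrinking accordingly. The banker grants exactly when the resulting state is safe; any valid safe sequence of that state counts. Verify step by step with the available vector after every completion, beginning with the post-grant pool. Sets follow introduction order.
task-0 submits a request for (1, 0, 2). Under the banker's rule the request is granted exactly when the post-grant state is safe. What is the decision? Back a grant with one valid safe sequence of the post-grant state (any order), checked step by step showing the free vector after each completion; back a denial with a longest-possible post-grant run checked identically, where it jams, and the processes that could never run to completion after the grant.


GRANT. The post-grant state is safe; one safe sequence: task-2, task-0, task-6, task-4, task-5, task-1.
Key observation: (0, 2, 1) free after granting still covers task-2 first, and each release covers the next.
Verifying the post-grant state step by step:
  pool = (0, 2, 1)
  run task-2 (needs (0, 2, 1), free (0, 2, 1)); after release of (1, 0, 2) the pool is (1, 2, 3)
  run task-0 (needs (1, 2, 1), free (1, 2, 3)); after release of (1, 1, 2) the pool is (2, 3, 5)
  run task-6 (needs (2, 3, 4), free (2, 3, 5)); after release of (1, 0, 1) the pool is (3, 3, 6)
  run task-4 (needs (3, 1, 3), free (3, 3, 6)); after release of (0, 1, 1) the pool is (3, 4, 7)
  run task-5 (needs (1, 3, 7), free (3, 4, 7)); after release of (2, 1, 0) the pool is (5, 5, 7)
  run task-1 (needs (0, 1, 2), free (5, 5, 7)); after release of (0, 0, 1) the pool is (5, 5, 8)


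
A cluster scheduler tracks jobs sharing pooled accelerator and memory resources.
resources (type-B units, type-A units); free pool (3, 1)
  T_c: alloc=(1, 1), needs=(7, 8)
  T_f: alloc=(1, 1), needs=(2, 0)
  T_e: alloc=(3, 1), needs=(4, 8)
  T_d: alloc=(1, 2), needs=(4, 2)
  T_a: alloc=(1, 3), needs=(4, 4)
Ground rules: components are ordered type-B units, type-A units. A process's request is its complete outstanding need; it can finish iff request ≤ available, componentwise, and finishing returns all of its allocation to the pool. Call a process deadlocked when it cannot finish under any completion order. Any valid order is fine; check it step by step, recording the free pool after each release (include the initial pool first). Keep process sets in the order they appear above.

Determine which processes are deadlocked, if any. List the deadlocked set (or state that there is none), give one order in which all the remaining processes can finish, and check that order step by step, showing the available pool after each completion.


The deadlocked set is T_c and T_e.
Key observation: type-A units is the bottleneck — with T_f, T_d, T_a done the pool holds (6, 7), short of every remaining need.
A valid finishing order for the others: T_f, T_d, T_a. Check, step by step:
  pool = (3, 1)
  run T_f (needs (2, 0), free (3, 1)); after release of (1, 1) the pool is (4, 2)
  run T_d (needs (4, 2), free (4, 2)); after release of (1, 2) the pool is (5, 4)
  run T_a (needs (4, 4), free (5, 4)); after release of (1, 3) the pool is (6, 7)
The stuck group stays short no matter what:
  T_c still needs (7, 8) but only (6, 7) is free — short on type-B units and type-A units
  T_e still needs (4, 8) but only (6, 7) is free — short on type-A units


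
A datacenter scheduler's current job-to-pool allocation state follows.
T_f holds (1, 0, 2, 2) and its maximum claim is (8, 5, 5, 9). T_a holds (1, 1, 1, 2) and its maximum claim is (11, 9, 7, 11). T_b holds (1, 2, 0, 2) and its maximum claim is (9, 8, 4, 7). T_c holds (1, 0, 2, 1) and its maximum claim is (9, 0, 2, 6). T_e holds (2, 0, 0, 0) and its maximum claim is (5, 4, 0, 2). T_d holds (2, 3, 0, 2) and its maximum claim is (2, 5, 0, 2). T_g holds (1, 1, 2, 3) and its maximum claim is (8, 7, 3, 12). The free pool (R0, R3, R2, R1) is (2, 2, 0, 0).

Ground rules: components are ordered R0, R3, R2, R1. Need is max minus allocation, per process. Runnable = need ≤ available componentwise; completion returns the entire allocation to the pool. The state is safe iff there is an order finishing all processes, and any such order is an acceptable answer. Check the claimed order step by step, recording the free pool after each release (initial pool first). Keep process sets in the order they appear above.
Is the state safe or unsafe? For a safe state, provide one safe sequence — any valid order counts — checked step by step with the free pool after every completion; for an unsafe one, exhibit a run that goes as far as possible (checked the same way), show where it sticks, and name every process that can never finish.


The state is UNSAFE.
Key observation: the pool after T_d, T_e is (6, 5, 0, 2); every surviving request exceeds it in R0, so progress ends there.
A maximal execution: T_d, T_e — then nothing else fits. Step-by-step check:
  pool = (2, 2, 0, 0)
  T_d needs (0, 2, 0, 0) <= (2, 2, 0, 0) -> finishes; pool += (2, 3, 0, 2) = (4, 5, 0, 2)
  T_e needs (3, 4, 0, 2) <= (4, 5, 0, 2) -> finishes; pool += (2, 0, 0, 0) = (6, 5, 0, 2)
  blocked: T_f wants (7, 5, 3, 7), pool (6, 5, 0, 2) — not enough R0, R2 and R1
  blocked: T_a wants (10, 8, 6, 9), pool (6, 5, 0, 2) — not enough R0, R3, R2 and R1
  blocked: T_b wants (8, 6, 4, 5), pool (6, 5, 0, 2) — not enough R0, R3, R2 and R1
  blocked: T_c wants (8, 0, 0, 5), pool (6, 5, 0, 2) — not enough R0 and R1
  blocked: T_g wants (7, 6, 1, 9), pool (6, 5, 0, 2) — not enough R0, R3, R2 and R1
Permanently blocked: T_f, T_a, T_b, T_c and T_g.


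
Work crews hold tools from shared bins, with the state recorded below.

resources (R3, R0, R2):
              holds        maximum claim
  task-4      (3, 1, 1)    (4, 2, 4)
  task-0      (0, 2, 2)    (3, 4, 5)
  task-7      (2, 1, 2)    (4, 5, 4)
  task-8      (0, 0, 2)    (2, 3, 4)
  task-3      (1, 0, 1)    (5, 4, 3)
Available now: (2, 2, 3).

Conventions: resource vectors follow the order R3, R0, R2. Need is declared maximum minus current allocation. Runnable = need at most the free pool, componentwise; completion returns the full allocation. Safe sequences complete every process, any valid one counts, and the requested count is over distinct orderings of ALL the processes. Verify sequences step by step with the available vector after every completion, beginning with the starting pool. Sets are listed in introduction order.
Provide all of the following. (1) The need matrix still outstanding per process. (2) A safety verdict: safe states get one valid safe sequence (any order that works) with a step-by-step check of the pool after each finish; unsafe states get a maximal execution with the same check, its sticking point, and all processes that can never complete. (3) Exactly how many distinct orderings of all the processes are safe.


(1) Need matrix, components ordered R3, R0, R2:
  task-4: (1, 1, 3)
  task-0: (3, 2, 3)
  task-7: (2, 4, 2)
  task-8: (2, 3, 2)
  task-3: (4, 4, 2)
(2) SAFE — a valid safe sequence is task-4, task-0, task-3, task-7, task-8.
Key observation: task-4 is the earliest step where a requested resource binds exactly: need (1, 1, 3), pool (2, 2, 3) at its turn.
Step-by-step check:
  pool = (2, 2, 3)
  task-4 needs (1, 1, 3) <= (2, 2, 3) -> finishes; pool += (3, 1, 1) = (5, 3, 4)
  task-0 needs (3, 2, 3) <= (5, 3, 4) -> finishes; pool += (0, 2, 2) = (5, 5, 6)
  task-3 needs (4, 4, 2) <= (5, 5, 6) -> finishes; pool += (1, 0, 1) = (6, 5, 7)
  task-7 needs (2, 4, 2) <= (6, 5, 7) -> finishes; pool += (2, 1, 2) = (8, 6, 9)
  task-8 needs (2, 3, 2) <= (8, 6, 9) -> finishes; pool += (0, 0, 2) = (8, 6, 11)
(3) Exactly 8 of the possible complete orderings are safe sequences.


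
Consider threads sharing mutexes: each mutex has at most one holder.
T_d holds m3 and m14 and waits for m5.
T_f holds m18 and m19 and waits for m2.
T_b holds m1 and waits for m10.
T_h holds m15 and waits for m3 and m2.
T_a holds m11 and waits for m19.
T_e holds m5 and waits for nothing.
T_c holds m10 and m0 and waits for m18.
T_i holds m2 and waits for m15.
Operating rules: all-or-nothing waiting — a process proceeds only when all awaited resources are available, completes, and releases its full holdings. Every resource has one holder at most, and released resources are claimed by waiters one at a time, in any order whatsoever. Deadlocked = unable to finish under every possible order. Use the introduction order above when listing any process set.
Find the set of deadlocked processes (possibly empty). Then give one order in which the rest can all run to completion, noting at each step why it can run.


Deadlocked set: T_f, T_b, T_h, T_a, T_c and T_i.
Key observation: T_i -> T_h -> T_i is a circular wait — nothing in it can go first; T_f, T_b, T_a and T_c wait into the deadlock from upstream.
A valid finishing order for the others: T_e, T_d.
Walking it through:
  T_e waits on nothing -> runs at once and releases m5
  T_d waits on m5 — all released -> runs and releases m3 and m14


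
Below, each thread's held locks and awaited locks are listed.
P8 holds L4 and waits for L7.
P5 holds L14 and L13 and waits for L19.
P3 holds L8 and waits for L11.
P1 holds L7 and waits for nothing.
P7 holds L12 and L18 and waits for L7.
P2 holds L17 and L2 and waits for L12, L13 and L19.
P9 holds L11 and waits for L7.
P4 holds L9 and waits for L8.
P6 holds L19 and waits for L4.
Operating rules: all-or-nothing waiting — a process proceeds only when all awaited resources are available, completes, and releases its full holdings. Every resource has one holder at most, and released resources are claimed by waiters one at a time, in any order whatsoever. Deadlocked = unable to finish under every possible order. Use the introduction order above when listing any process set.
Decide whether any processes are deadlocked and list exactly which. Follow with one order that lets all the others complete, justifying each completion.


No process is deadlocked.
Key observation: there is no circular wait here — follow any chain and it reaches a process that is free to run now.
The rest can finish in the order P1, P8, P6, P9, P7, P3, P5, P4, P2.
Step-by-step check:
  run P1 (it waits on nothing); releases L7
  run P8 (all its waits — L7 — are resolved); releases L4
  run P6 (all its waits — L4 — are resolved); releases L19
  run P9 (all its waits — L7 — are resolved); releases L11
  run P7 (all its waits — L7 — are resolved); releases L12 and L18
  run P3 (all its waits — L11 — are resolved); releases L8
  run P5 (all its waits — L19 — are resolved); releases L14 and L13
  run P4 (all its waits — L8 — are resolved); releases L9
  run P2 (all its waits — L12, L13 and L19 — are resolved); releases L17 and L2
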